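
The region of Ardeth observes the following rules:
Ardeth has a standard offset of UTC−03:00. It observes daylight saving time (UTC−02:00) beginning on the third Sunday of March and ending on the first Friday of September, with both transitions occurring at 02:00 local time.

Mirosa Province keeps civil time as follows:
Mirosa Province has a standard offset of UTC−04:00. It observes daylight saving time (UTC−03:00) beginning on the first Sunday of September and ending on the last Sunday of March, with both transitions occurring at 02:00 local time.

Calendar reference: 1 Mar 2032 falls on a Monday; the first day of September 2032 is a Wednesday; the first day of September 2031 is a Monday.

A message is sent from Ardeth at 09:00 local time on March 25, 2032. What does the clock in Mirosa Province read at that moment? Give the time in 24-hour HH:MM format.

08:00

1 March 2032 is a Monday, so the first Sunday is March 7 and the third is March 21.
1 September 2032 is a Wednesday, so the first Friday is September 3.
March 25, 2032 lies within the daylight-saving period (21 March – 3 September), so Ardeth is on daylight time, UTC−02:00.
09:00 Ardeth + 2h = 11:00 UTC.
1 September 2031 is a Monday, so the first Sunday is September 7.
1 March 2032 is a Monday, so Sundays fall on 7, 14, 21, 28; the last is March 28.
At the standard offset (UTC−04:00), 11:00 UTC − 4h = 07:00 Mirosa Province standard time.
Daylight saving runs 7 September 2031 – 28 March 2032; the standard-time date in Mirosa Province, March 25, 2032, is inside that window, so Mirosa Province is at UTC−03:00.
11:00 UTC − 3h = 08:00 Mirosa Province.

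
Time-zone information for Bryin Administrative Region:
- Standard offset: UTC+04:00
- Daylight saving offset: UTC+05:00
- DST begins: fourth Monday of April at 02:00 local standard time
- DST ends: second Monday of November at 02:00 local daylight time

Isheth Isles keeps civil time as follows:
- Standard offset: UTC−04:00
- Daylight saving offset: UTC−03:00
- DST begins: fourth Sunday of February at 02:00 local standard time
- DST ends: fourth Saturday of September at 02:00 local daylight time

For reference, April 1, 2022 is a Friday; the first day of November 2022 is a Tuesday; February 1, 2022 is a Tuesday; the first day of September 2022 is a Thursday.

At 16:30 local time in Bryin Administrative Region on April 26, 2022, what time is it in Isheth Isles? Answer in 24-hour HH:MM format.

08:30

1 April 2022 is a Friday, so the first Monday is April 4 and the fourth is April 25.
1 November 2022 is a Tuesday, so the first Monday is November 7 and the second is November 14.
Daylight saving runs 25 April – 14 November; April 26, 2022 is inside that window, so Bryin Administrative Region is at UTC+05:00.
16:30 Bryin Administrative Region − 5h = 11:30 UTC.
1 February 2022 is a Tuesday, so the first Sunday is February 6 and the fourth is February 27.
1 September 2022 is a Thursday, so the first Saturday is September 3 and the fourth is September 24.
At the standard offset (UTC−04:00), 11:30 UTC − 4h = 07:30 Isheth Isles standard time.
Daylight saving runs 27 February – 24 September; the standard-time date in Isheth Isles, April 26, 2022, is inside that window, so Isheth Isles is at UTC−03:00.
11:30 UTC − 3h = 08:30 Isheth Isles.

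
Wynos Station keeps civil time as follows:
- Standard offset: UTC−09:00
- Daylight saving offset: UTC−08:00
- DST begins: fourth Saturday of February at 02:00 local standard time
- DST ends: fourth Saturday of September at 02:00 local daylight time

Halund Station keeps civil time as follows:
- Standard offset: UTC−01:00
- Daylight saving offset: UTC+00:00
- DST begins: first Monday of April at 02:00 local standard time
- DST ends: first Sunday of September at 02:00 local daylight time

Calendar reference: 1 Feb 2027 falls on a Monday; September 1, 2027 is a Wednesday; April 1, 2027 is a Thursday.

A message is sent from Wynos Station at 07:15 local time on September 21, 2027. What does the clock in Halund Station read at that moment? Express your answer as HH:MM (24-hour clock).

14:15

1 February 2027 is a Monday, so the first Saturday is February 6 and the fourth is February 27.
1 September 2027 is a Wednesday, so the first Saturday is September 4 and the fourth is September 25.
September 21, 2027 falls between 27 February and 25 September, so daylight saving is in effect and Wynos Station is at UTC−08:00.
07:15 Wynos Station + 8h = 15:15 UTC.
1 April 2027 is a Thursday, so the first Monday is April 5.
1 September 2027 is a Wednesday, so the first Sunday is September 5.
At the standard offset (UTC−01:00), 15:15 UTC − 1h = 14:15 Halund Station standard time.
The standard-time date in Halund Station, September 21, 2027, is outside the daylight-saving period (5 April – 5 September), so Halund Station is on standard time, UTC−01:00.
15:15 UTC − 1h = 14:15 Halund Station.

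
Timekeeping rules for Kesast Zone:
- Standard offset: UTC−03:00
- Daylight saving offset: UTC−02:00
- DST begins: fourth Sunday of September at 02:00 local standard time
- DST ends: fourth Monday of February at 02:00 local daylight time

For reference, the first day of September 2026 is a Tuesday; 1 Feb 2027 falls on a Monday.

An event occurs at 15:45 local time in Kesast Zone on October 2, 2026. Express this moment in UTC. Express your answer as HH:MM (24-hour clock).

1 September 2026 is a Tuesday, so the first Sunday is September 6 and the fourth is September 27.
1 February 2027 is a Monday, so the first Monday is February 1 and the fourth is February 22.
Daylight saving runs 27 September 2026 – 22 February 2027; October 2, 2026 is inside that window, so Kesast Zone is at UTC−02:00.
15:45 local + 2h = 17:45 UTC.

17:45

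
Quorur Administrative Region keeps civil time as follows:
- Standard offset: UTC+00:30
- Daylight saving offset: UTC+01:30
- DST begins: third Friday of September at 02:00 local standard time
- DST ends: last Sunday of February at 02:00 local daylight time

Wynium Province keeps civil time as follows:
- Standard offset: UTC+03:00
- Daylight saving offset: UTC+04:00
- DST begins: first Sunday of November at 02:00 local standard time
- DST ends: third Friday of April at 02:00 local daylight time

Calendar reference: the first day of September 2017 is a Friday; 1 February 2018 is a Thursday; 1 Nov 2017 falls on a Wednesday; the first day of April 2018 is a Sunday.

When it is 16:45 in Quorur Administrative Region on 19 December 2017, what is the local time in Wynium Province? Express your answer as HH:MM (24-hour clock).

1 September 2017 is a Friday, so the first Friday is September 1 and the third is September 15.
1 February 2018 is a Thursday, so Sundays fall on 4, 11, 18, 25; the last is February 25.
Daylight saving runs 15 September 2017 – 25 February 2018; 19 December 2017 is inside that window, so Quorur Administrative Region is at UTC+01:30.
16:45 Quorur Administrative Region − 1h30m = 15:15 UTC.
1 November 2017 is a Wednesday, so the first Sunday is November 5.
1 April 2018 is a Sunday, so the first Friday is April 6 and the third is April 20.
At the standard offset (UTC+03:00), 15:15 UTC + 3h = 18:15 Wynium Province standard time.
The standard-time date in Wynium Province, 19 December 2017, falls between 5 November 2017 and 20 April 2018, so daylight saving is in effect and Wynium Province is at UTC+04:00.
15:15 UTC + 4h = 19:15 Wynium Province.

19:15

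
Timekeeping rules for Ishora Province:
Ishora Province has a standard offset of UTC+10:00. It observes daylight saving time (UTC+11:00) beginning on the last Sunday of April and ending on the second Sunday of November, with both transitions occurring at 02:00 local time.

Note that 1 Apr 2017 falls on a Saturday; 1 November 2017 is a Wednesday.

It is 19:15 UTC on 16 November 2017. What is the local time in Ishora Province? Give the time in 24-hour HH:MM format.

05:15

1 April 2017 is a Saturday, so Sundays fall on 2, 9, 16, 23, 30; the last is April 30.
1 November 2017 is a Wednesday, so the first Sunday is November 5 and the second is November 12.
At the standard offset (UTC+10:00), 19:15 UTC + 10h = 05:15 Ishora Province standard time (rolling into the next day, 17 November 2017).
The standard-time date in Ishora Province, 17 November 2017, is outside the daylight-saving period (30 April – 12 November), so Ishora Province is on standard time, UTC+10:00.
19:15 UTC + 10h = 05:15 local (rolling into the next day, 17 November 2017).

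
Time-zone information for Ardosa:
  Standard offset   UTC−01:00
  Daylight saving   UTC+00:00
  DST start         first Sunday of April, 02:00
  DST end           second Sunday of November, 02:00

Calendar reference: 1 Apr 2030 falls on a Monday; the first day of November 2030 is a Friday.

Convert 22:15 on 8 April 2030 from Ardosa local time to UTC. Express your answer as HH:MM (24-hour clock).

1 April 2030 is a Monday, so the first Sunday is April 7.
1 November 2030 is a Friday, so the first Sunday is November 3 and the second is November 10.
Daylight saving runs 7 April – 10 November; 8 April 2030 is inside that window, so Ardosa is at UTC+00:00.
22:15 local − 0h = 22:15 UTC.

22:15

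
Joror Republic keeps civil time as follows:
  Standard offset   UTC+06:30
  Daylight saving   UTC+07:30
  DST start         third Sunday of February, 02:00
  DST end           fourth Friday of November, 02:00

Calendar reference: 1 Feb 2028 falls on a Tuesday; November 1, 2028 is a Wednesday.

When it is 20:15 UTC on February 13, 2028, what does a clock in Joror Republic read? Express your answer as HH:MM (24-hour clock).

02:45

1 February 2028 is a Tuesday, so the first Sunday is February 6 and the third is February 20.
1 November 2028 is a Wednesday, so the first Friday is November 3 and the fourth is November 24.
At the standard offset (UTC+06:30), 20:15 UTC + 6h30m = 02:45 Joror Republic standard time (rolling into the next day, 14 February 2028).
The standard-time date in Joror Republic, February 14, 2028, does not fall between 20 February and 24 November, so daylight saving is not in effect and Joror Republic is at UTC+06:30.
20:15 UTC + 6h30m = 02:45 local (rolling into the next day, 14 February 2028).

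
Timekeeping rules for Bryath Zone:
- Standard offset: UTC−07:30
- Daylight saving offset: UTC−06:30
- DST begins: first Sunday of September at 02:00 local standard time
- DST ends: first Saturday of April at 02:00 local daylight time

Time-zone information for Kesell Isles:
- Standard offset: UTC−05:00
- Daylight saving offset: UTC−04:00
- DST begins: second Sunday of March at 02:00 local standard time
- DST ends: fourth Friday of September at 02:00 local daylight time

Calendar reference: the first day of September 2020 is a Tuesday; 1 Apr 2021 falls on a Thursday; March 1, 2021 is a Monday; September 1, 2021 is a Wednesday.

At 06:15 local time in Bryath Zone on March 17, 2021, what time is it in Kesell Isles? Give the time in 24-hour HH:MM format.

08:45

1 September 2020 is a Tuesday, so the first Sunday is September 6.
1 April 2021 is a Thursday, so the first Saturday is April 3.
March 17, 2021 falls between 6 September 2020 and 3 April 2021, so daylight saving is in effect and Bryath Zone is at UTC−06:30.
06:15 Bryath Zone + 6h30m = 12:45 UTC.
1 March 2021 is a Monday, so the first Sunday is March 7 and the second is March 14.
1 September 2021 is a Wednesday, so the first Friday is September 3 and the fourth is September 24.
At the standard offset (UTC−05:00), 12:45 UTC − 5h = 07:45 Kesell Isles standard time.
Daylight saving runs 14 March – 24 September; the standard-time date in Kesell Isles, March 17, 2021, is inside that window, so Kesell Isles is at UTC−04:00.
12:45 UTC − 4h = 08:45 Kesell Isles.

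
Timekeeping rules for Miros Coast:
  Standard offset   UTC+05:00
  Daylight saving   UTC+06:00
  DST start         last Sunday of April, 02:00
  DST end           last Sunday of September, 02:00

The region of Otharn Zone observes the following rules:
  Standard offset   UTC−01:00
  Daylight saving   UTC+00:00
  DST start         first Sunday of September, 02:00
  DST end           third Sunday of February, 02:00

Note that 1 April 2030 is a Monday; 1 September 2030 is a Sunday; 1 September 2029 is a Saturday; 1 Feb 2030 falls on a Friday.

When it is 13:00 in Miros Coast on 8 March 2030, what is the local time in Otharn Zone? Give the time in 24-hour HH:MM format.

07:00

1 April 2030 is a Monday, so Sundays fall on 7, 14, 21, 28; the last is April 28.
1 September 2030 is a Sunday, so Sundays fall on 1, 8, 15, 22, 29; the last is September 29.
8 March 2030 does not fall between 28 April and 29 September, so daylight saving is not in effect and Miros Coast is at UTC+05:00.
13:00 Miros Coast − 5h = 08:00 UTC.
1 September 2029 is a Saturday, so the first Sunday is September 2.
1 February 2030 is a Friday, so the first Sunday is February 3 and the third is February 17.
At the standard offset (UTC−01:00), 08:00 UTC − 1h = 07:00 Otharn Zone standard time.
The standard-time date in Otharn Zone, 8 March 2030, does not fall between 2 September 2029 and 17 February 2030, so daylight saving is not in effect and Otharn Zone is at UTC−01:00.
08:00 UTC − 1h = 07:00 Otharn Zone.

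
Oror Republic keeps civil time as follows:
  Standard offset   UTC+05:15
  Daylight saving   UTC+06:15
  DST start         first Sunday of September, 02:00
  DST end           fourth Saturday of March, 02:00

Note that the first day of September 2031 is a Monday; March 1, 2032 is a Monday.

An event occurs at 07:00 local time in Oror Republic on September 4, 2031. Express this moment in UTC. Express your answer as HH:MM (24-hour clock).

1 September 2031 is a Monday, so the first Sunday is September 7.
1 March 2032 is a Monday, so the first Saturday is March 6 and the fourth is March 27.
September 4, 2031 does not fall between 7 September 2031 and 27 March 2032, so daylight saving is not in effect and Oror Republic is at UTC+05:15.
07:00 local − 5h15m = 01:45 UTC.

01:45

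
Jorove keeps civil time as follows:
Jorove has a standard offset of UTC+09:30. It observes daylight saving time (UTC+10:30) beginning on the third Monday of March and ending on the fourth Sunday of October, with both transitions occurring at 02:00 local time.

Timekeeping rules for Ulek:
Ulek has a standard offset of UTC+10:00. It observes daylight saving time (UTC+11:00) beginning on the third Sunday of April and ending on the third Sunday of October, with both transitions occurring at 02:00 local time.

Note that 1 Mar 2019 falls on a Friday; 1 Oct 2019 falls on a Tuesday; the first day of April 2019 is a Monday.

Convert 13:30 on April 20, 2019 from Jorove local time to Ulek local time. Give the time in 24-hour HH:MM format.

1 March 2019 is a Friday, so the first Monday is March 4 and the third is March 18.
1 October 2019 is a Tuesday, so the first Sunday is October 6 and the fourth is October 27.
Daylight saving runs 18 March – 27 October; April 20, 2019 is inside that window, so Jorove is at UTC+10:30.
13:30 Jorove − 10h30m = 03:00 UTC.
1 April 2019 is a Monday, so the first Sunday is April 7 and the third is April 21.
1 October 2019 is a Tuesday, so the first Sunday is October 6 and the third is October 20.
At the standard offset (UTC+10:00), 03:00 UTC + 10h = 13:00 Ulek standard time.
Daylight saving runs 21 April – 20 October; the standard-time date in Ulek, April 20, 2019, is outside that window, so Ulek is on standard time at UTC+10:00.
03:00 UTC + 10h = 13:00 Ulek.

13:00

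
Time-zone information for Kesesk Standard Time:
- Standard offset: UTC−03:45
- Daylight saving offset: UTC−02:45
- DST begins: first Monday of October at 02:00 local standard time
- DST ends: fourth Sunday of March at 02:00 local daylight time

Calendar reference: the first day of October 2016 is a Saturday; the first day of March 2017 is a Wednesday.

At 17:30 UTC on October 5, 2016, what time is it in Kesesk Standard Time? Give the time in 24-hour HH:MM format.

14:45

1 October 2016 is a Saturday, so the first Monday is October 3.
1 March 2017 is a Wednesday, so the first Sunday is March 5 and the fourth is March 26.
At the standard offset (UTC−03:45), 17:30 UTC − 3h45m = 13:45 Kesesk Standard Time standard time.
The standard-time date in Kesesk Standard Time, October 5, 2016, falls between 3 October 2016 and 26 March 2017, so daylight saving is in effect and Kesesk Standard Time is at UTC−02:45.
17:30 UTC − 2h45m = 14:45 local.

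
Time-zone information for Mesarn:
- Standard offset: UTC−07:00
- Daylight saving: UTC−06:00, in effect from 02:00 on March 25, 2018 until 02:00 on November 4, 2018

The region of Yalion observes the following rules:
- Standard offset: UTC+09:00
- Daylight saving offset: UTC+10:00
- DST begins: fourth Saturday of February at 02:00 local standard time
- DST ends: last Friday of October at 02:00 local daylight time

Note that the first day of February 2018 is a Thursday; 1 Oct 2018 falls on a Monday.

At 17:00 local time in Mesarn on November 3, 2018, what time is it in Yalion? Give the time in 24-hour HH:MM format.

November 3, 2018 lies within the daylight-saving period (25 March – 4 November), so Mesarn is on daylight time, UTC−06:00.
17:00 Mesarn + 6h = 23:00 UTC.
1 February 2018 is a Thursday, so the first Saturday is February 3 and the fourth is February 24.
1 October 2018 is a Monday, so Fridays fall on 5, 12, 19, 26; the last is October 26.
At the standard offset (UTC+09:00), 23:00 UTC + 9h = 08:00 Yalion standard time (rolling into the next day, 4 November 2018).
Daylight saving runs 24 February – 26 October; the standard-time date in Yalion, November 4, 2018, is outside that window, so Yalion is on standard time at UTC+09:00.
23:00 UTC + 9h = 08:00 Yalion (rolling into the next day, 4 November 2018).

08:00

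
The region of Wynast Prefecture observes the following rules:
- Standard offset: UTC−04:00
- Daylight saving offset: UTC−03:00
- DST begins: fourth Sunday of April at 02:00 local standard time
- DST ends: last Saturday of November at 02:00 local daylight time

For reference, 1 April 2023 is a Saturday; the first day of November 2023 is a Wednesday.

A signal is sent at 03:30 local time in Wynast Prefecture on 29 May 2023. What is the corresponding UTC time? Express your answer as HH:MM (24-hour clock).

1 April 2023 is a Saturday, so the first Sunday is April 2 and the fourth is April 23.
1 November 2023 is a Wednesday, so Saturdays fall on 4, 11, 18, 25; the last is November 25.
29 May 2023 lies within the daylight-saving period (23 April – 25 November), so Wynast Prefecture is on daylight time, UTC−03:00.
03:30 local + 3h = 06:30 UTC.

06:30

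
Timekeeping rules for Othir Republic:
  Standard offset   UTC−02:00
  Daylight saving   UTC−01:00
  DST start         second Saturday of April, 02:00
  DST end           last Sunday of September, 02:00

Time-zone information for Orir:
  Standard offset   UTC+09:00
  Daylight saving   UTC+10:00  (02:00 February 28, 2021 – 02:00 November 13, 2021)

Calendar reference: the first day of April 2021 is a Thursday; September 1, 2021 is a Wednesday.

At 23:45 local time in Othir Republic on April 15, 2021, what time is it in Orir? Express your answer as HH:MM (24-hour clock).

1 April 2021 is a Thursday, so the first Saturday is April 3 and the second is April 10.
1 September 2021 is a Wednesday, so Sundays fall on 5, 12, 19, 26; the last is September 26.
Daylight saving runs 10 April – 26 September; April 15, 2021 is inside that window, so Othir Republic is at UTC−01:00.
23:45 Othir Republic + 1h = 00:45 UTC (rolling into the next day, 16 April 2021).
At the standard offset (UTC+09:00), 00:45 UTC + 9h = 09:45 Orir standard time.
The standard-time date in Orir, April 16, 2021, lies within the daylight-saving period (28 February – 13 November), so Orir is on daylight time, UTC+10:00.
00:45 UTC + 10h = 10:45 Orir.

10:45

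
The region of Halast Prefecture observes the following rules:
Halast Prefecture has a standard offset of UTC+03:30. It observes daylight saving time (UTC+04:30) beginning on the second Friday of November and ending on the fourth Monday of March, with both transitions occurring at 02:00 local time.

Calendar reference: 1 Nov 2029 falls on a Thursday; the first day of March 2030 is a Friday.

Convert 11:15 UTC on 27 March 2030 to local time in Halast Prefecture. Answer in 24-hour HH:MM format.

14:45

1 November 2029 is a Thursday, so the first Friday is November 2 and the second is November 9.
1 March 2030 is a Friday, so the first Monday is March 4 and the fourth is March 25.
At the standard offset (UTC+03:30), 11:15 UTC + 3h30m = 14:45 Halast Prefecture standard time.
Daylight saving runs 9 November 2029 – 25 March 2030; the standard-time date in Halast Prefecture, 27 March 2030, is outside that window, so Halast Prefecture is on standard time at UTC+03:30.
11:15 UTC + 3h30m = 14:45 local.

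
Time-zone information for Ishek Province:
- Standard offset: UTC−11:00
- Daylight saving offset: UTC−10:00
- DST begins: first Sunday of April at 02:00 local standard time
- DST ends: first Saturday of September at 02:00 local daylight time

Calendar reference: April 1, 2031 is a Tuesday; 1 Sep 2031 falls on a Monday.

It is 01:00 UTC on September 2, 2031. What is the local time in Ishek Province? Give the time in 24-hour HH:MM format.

1 April 2031 is a Tuesday, so the first Sunday is April 6.
1 September 2031 is a Monday, so the first Saturday is September 6.
At the standard offset (UTC−11:00), 01:00 UTC − 11h = 14:00 Ishek Province standard time (rolling into the previous day, 1 September 2031).
The standard-time date in Ishek Province, September 1, 2031, falls between 6 April and 6 September, so daylight saving is in effect and Ishek Province is at UTC−10:00.
01:00 UTC − 10h = 15:00 local (rolling into the previous day, 1 September 2031).

15:00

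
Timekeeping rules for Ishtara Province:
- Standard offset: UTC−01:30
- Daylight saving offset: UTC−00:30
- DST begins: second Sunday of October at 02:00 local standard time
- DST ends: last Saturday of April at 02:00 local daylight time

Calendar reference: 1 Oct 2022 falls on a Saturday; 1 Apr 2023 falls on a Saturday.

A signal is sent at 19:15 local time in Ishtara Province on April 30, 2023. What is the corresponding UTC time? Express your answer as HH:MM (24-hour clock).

20:45

1 October 2022 is a Saturday, so the first Sunday is October 2 and the second is October 9.
1 April 2023 is a Saturday, so Saturdays fall on 1, 8, 15, 22, 29; the last is April 29.
Daylight saving runs 9 October 2022 – 29 April 2023; April 30, 2023 is outside that window, so Ishtara Province is on standard time at UTC−01:30.
19:15 local + 1h30m = 20:45 UTC.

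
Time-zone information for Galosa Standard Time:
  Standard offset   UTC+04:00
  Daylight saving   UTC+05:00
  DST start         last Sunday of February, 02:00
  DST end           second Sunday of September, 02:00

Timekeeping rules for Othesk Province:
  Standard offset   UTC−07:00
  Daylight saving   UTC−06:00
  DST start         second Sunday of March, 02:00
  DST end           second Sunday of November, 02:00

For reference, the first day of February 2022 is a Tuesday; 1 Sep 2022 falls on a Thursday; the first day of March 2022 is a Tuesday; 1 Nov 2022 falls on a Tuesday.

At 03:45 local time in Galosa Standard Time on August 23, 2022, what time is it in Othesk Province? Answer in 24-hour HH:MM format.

1 February 2022 is a Tuesday, so Sundays fall on 6, 13, 20, 27; the last is February 27.
1 September 2022 is a Thursday, so the first Sunday is September 4 and the second is September 11.
Daylight saving runs 27 February – 11 September; August 23, 2022 is inside that window, so Galosa Standard Time is at UTC+05:00.
03:45 Galosa Standard Time − 5h = 22:45 UTC (rolling into the previous day, 22 August 2022).
1 March 2022 is a Tuesday, so the first Sunday is March 6 and the second is March 13.
1 November 2022 is a Tuesday, so the first Sunday is November 6 and the second is November 13.
At the standard offset (UTC−07:00), 22:45 UTC − 7h = 15:45 Othesk Province standard time.
The standard-time date in Othesk Province, August 22, 2022, lies within the daylight-saving period (13 March – 13 November), so Othesk Province is on daylight time, UTC−06:00.
22:45 UTC − 6h = 16:45 Othesk Province.

16:45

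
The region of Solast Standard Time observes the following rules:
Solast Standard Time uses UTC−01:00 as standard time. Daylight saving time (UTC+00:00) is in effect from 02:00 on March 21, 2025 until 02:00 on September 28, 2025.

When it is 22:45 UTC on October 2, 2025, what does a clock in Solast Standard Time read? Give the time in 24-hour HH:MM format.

At the standard offset (UTC−01:00), 22:45 UTC − 1h = 21:45 Solast Standard Time standard time.
The standard-time date in Solast Standard Time, October 2, 2025, is outside the daylight-saving period (21 March – 28 September), so Solast Standard Time is on standard time, UTC−01:00.
22:45 UTC − 1h = 21:45 local.

21:45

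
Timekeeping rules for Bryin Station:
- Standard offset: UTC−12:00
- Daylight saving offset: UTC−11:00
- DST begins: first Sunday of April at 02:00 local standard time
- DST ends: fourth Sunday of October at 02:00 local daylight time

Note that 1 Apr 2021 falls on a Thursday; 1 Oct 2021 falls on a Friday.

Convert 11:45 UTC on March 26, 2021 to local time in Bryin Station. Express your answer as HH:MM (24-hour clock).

23:45

1 April 2021 is a Thursday, so the first Sunday is April 4.
1 October 2021 is a Friday, so the first Sunday is October 3 and the fourth is October 24.
At the standard offset (UTC−12:00), 11:45 UTC − 12h = 23:45 Bryin Station standard time (rolling into the previous day, 25 March 2021).
The standard-time date in Bryin Station, March 25, 2021, is outside the daylight-saving period (4 April – 24 October), so Bryin Station is on standard time, UTC−12:00.
11:45 UTC − 12h = 23:45 local (rolling into the previous day, 25 March 2021).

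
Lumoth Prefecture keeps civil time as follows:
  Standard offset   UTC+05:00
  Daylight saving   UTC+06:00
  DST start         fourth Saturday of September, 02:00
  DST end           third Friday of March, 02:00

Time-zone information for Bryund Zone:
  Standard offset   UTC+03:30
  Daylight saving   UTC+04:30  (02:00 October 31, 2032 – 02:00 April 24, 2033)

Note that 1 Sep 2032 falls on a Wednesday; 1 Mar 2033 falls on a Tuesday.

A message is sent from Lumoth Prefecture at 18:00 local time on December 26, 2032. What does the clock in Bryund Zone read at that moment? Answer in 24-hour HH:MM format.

16:30

1 September 2032 is a Wednesday, so the first Saturday is September 4 and the fourth is September 25.
1 March 2033 is a Tuesday, so the first Friday is March 4 and the third is March 18.
December 26, 2032 lies within the daylight-saving period (25 September 2032 – 18 March 2033), so Lumoth Prefecture is on daylight time, UTC+06:00.
18:00 Lumoth Prefecture − 6h = 12:00 UTC.
At the standard offset (UTC+03:30), 12:00 UTC + 3h30m = 15:30 Bryund Zone standard time.
The standard-time date in Bryund Zone, December 26, 2032, lies within the daylight-saving period (31 October 2032 – 24 April 2033), so Bryund Zone is on daylight time, UTC+04:30.
12:00 UTC + 4h30m = 16:30 Bryund Zone.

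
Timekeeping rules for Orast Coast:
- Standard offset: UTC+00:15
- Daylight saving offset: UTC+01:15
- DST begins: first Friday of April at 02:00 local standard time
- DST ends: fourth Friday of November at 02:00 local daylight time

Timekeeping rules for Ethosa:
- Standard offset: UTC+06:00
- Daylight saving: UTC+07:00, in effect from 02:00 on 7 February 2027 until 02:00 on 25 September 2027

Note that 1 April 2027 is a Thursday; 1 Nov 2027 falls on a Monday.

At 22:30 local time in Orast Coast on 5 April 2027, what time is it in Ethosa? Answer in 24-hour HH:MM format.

04:15

1 April 2027 is a Thursday, so the first Friday is April 2.
1 November 2027 is a Monday, so the first Friday is November 5 and the fourth is November 26.
5 April 2027 lies within the daylight-saving period (2 April – 26 November), so Orast Coast is on daylight time, UTC+01:15.
22:30 Orast Coast − 1h15m = 21:15 UTC.
At the standard offset (UTC+06:00), 21:15 UTC + 6h = 03:15 Ethosa standard time (rolling into the next day, 6 April 2027).
The standard-time date in Ethosa, 6 April 2027, lies within the daylight-saving period (7 February – 25 September), so Ethosa is on daylight time, UTC+07:00.
21:15 UTC + 7h = 04:15 Ethosa (rolling into the next day, 6 April 2027).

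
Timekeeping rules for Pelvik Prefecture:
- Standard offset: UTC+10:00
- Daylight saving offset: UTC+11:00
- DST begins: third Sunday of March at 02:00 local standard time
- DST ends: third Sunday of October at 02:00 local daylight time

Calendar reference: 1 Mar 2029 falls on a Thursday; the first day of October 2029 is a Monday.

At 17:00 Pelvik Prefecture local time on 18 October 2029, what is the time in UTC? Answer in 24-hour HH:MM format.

1 March 2029 is a Thursday, so the first Sunday is March 4 and the third is March 18.
1 October 2029 is a Monday, so the first Sunday is October 7 and the third is October 21.
18 October 2029 falls between 18 March and 21 October, so daylight saving is in effect and Pelvik Prefecture is at UTC+11:00.
17:00 local − 11h = 06:00 UTC.

06:00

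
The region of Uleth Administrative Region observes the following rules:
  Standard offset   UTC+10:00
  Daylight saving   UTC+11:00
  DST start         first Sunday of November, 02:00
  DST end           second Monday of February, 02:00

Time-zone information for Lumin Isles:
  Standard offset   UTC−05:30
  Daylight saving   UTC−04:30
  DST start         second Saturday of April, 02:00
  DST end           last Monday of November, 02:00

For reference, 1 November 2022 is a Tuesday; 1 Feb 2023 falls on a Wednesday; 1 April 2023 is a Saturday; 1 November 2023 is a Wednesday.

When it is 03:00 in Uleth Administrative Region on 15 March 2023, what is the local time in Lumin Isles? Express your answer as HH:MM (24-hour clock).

11:30

1 November 2022 is a Tuesday, so the first Sunday is November 6.
1 February 2023 is a Wednesday, so the first Monday is February 6 and the second is February 13.
15 March 2023 is outside the daylight-saving period (6 November 2022 – 13 February 2023), so Uleth Administrative Region is on standard time, UTC+10:00.
03:00 Uleth Administrative Region − 10h = 17:00 UTC (rolling into the previous day, 14 March 2023).
1 April 2023 is a Saturday, so the first Saturday is April 1 and the second is April 8.
1 November 2023 is a Wednesday, so Mondays fall on 6, 13, 20, 27; the last is November 27.
At the standard offset (UTC−05:30), 17:00 UTC − 5h30m = 11:30 Lumin Isles standard time.
Daylight saving runs 8 April – 27 November; the standard-time date in Lumin Isles, 14 March 2023, is outside that window, so Lumin Isles is on standard time at UTC−05:30.
17:00 UTC − 5h30m = 11:30 Lumin Isles.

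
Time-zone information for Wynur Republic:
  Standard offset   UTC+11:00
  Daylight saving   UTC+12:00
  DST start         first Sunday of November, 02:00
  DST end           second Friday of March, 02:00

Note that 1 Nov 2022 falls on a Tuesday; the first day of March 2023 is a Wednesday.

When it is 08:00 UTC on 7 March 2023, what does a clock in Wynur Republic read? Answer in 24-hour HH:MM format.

20:00

1 November 2022 is a Tuesday, so the first Sunday is November 6.
1 March 2023 is a Wednesday, so the first Friday is March 3 and the second is March 10.
At the standard offset (UTC+11:00), 08:00 UTC + 11h = 19:00 Wynur Republic standard time.
The standard-time date in Wynur Republic, 7 March 2023, lies within the daylight-saving period (6 November 2022 – 10 March 2023), so Wynur Republic is on daylight time, UTC+12:00.
08:00 UTC + 12h = 20:00 local.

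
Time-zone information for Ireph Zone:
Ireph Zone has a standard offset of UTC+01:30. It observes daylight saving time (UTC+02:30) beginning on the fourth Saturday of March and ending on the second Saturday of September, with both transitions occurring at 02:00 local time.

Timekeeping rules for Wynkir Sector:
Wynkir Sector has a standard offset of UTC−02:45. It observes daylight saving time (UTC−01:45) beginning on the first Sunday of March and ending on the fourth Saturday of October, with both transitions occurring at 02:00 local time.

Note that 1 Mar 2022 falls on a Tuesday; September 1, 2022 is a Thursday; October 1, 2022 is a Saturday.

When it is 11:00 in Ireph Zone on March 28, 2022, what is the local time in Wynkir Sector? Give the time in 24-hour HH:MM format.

06:45

1 March 2022 is a Tuesday, so the first Saturday is March 5 and the fourth is March 26.
1 September 2022 is a Thursday, so the first Saturday is September 3 and the second is September 10.
March 28, 2022 lies within the daylight-saving period (26 March – 10 September), so Ireph Zone is on daylight time, UTC+02:30.
11:00 Ireph Zone − 2h30m = 08:30 UTC.
1 March 2022 is a Tuesday, so the first Sunday is March 6.
1 October 2022 is a Saturday, so the first Saturday is October 1 and the fourth is October 22.
At the standard offset (UTC−02:45), 08:30 UTC − 2h45m = 05:45 Wynkir Sector standard time.
The standard-time date in Wynkir Sector, March 28, 2022, lies within the daylight-saving period (6 March – 22 October), so Wynkir Sector is on daylight time, UTC−01:45.
08:30 UTC − 1h45m = 06:45 Wynkir Sector.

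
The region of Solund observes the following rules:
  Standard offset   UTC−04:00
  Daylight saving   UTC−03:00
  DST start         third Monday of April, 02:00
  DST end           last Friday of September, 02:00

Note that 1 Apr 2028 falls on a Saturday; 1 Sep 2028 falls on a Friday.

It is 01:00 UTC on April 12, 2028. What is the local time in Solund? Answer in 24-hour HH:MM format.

1 April 2028 is a Saturday, so the first Monday is April 3 and the third is April 17.
1 September 2028 is a Friday, so Fridays fall on 1, 8, 15, 22, 29; the last is September 29.
At the standard offset (UTC−04:00), 01:00 UTC − 4h = 21:00 Solund standard time (rolling into the previous day, 11 April 2028).
The standard-time date in Solund, April 11, 2028, does not fall between 17 April and 29 September, so daylight saving is not in effect and Solund is at UTC−04:00.
01:00 UTC − 4h = 21:00 local (rolling into the previous day, 11 April 2028).

21:00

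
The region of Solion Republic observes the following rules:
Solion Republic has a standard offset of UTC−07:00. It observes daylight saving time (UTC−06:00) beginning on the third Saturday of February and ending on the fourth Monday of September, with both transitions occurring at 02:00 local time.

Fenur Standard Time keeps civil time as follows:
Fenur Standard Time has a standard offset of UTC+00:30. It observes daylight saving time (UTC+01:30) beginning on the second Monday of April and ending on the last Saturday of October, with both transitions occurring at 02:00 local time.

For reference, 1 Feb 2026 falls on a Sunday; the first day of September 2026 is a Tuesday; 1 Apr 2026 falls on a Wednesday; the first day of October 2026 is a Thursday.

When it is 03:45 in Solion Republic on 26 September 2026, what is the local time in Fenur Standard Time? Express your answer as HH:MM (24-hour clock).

1 February 2026 is a Sunday, so the first Saturday is February 7 and the third is February 21.
1 September 2026 is a Tuesday, so the first Monday is September 7 and the fourth is September 28.
26 September 2026 falls between 21 February and 28 September, so daylight saving is in effect and Solion Republic is at UTC−06:00.
03:45 Solion Republic + 6h = 09:45 UTC.
1 April 2026 is a Wednesday, so the first Monday is April 6 and the second is April 13.
1 October 2026 is a Thursday, so Saturdays fall on 3, 10, 17, 24, 31; the last is October 31.
At the standard offset (UTC+00:30), 09:45 UTC + 0h30m = 10:15 Fenur Standard Time standard time.
Daylight saving runs 13 April – 31 October; the standard-time date in Fenur Standard Time, 26 September 2026, is inside that window, so Fenur Standard Time is at UTC+01:30.
09:45 UTC + 1h30m = 11:15 Fenur Standard Time.

11:15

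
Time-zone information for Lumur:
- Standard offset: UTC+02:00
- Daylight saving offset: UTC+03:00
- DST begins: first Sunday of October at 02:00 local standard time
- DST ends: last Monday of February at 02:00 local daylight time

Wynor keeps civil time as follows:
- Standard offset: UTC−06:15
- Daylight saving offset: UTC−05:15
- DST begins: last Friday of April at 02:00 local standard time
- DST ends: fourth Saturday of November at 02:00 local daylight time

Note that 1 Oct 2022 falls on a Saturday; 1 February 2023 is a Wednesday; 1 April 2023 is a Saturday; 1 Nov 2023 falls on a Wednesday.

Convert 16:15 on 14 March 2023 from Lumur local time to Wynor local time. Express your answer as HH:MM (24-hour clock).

08:00

1 October 2022 is a Saturday, so the first Sunday is October 2.
1 February 2023 is a Wednesday, so Mondays fall on 6, 13, 20, 27; the last is February 27.
14 March 2023 does not fall between 2 October 2022 and 27 February 2023, so daylight saving is not in effect and Lumur is at UTC+02:00.
16:15 Lumur − 2h = 14:15 UTC.
1 April 2023 is a Saturday, so Fridays fall on 7, 14, 21, 28; the last is April 28.
1 November 2023 is a Wednesday, so the first Saturday is November 4 and the fourth is November 25.
At the standard offset (UTC−06:15), 14:15 UTC − 6h15m = 08:00 Wynor standard time.
Daylight saving runs 28 April – 25 November; the standard-time date in Wynor, 14 March 2023, is outside that window, so Wynor is on standard time at UTC−06:15.
14:15 UTC − 6h15m = 08:00 Wynor.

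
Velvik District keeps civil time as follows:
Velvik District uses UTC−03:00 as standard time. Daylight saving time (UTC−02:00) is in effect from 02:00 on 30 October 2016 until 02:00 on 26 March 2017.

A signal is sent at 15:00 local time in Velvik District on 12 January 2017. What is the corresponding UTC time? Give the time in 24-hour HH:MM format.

12 January 2017 falls between 30 October 2016 and 26 March 2017, so daylight saving is in effect and Velvik District is at UTC−02:00.
15:00 local + 2h = 17:00 UTC.

17:00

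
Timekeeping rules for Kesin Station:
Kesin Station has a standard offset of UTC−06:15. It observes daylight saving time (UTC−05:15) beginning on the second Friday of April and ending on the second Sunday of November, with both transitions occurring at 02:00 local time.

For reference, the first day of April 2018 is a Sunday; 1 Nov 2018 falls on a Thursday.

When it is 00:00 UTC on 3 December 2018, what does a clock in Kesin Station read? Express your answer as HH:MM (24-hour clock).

1 April 2018 is a Sunday, so the first Friday is April 6 and the second is April 13.
1 November 2018 is a Thursday, so the first Sunday is November 4 and the second is November 11.
At the standard offset (UTC−06:15), 00:00 UTC − 6h15m = 17:45 Kesin Station standard time (rolling into the previous day, 2 December 2018).
The standard-time date in Kesin Station, 2 December 2018, does not fall between 13 April and 11 November, so daylight saving is not in effect and Kesin Station is at UTC−06:15.
00:00 UTC − 6h15m = 17:45 local (rolling into the previous day, 2 December 2018).

17:45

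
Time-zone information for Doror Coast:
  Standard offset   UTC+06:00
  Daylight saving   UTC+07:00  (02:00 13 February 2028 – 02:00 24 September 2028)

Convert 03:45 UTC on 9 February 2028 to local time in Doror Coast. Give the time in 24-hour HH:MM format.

At the standard offset (UTC+06:00), 03:45 UTC + 6h = 09:45 Doror Coast standard time.
The standard-time date in Doror Coast, 9 February 2028, is outside the daylight-saving period (13 February – 24 September), so Doror Coast is on standard time, UTC+06:00.
03:45 UTC + 6h = 09:45 local.

09:45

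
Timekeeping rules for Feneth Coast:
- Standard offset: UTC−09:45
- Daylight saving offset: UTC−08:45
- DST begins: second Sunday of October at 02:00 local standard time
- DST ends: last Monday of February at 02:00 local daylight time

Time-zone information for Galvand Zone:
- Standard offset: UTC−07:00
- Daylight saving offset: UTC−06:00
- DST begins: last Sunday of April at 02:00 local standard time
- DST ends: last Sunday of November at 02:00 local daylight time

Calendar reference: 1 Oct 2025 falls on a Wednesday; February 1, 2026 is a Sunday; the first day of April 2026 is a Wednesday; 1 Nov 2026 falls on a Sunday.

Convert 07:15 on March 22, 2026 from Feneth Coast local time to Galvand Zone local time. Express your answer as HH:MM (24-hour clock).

1 October 2025 is a Wednesday, so the first Sunday is October 5 and the second is October 12.
1 February 2026 is a Sunday, so Mondays fall on 2, 9, 16, 23; the last is February 23.
March 22, 2026 is outside the daylight-saving period (12 October 2025 – 23 February 2026), so Feneth Coast is on standard time, UTC−09:45.
07:15 Feneth Coast + 9h45m = 17:00 UTC.
1 April 2026 is a Wednesday, so Sundays fall on 5, 12, 19, 26; the last is April 26.
1 November 2026 is a Sunday, so Sundays fall on 1, 8, 15, 22, 29; the last is November 29.
At the standard offset (UTC−07:00), 17:00 UTC − 7h = 10:00 Galvand Zone standard time.
The standard-time date in Galvand Zone, March 22, 2026, does not fall between 26 April and 29 November, so daylight saving is not in effect and Galvand Zone is at UTC−07:00.
17:00 UTC − 7h = 10:00 Galvand Zone.

10:00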